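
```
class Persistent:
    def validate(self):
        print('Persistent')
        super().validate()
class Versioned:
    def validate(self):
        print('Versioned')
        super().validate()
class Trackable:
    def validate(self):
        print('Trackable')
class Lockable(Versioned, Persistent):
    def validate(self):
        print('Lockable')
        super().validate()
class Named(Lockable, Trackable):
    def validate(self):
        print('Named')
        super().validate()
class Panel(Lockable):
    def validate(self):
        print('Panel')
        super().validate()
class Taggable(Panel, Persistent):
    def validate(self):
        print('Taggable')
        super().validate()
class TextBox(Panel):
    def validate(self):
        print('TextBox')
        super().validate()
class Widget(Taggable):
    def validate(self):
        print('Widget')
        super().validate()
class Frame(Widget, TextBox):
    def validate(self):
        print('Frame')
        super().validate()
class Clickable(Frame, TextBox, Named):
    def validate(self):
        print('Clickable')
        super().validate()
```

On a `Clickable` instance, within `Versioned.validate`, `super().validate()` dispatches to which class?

Persistent

L[Clickable] = Clickable + merge(L[Frame], L[TextBox], L[Named], [Frame TextBox Named])
  take Frame:  [Frame Widget Taggable TextBox Panel Lockable Versioned Persistent object] + [TextBox Panel Lockable Versioned Persistent object] + [Named Lockable Versioned Persistent Trackable object] + [Frame TextBox Named]
  take Widget:  [Widget Taggable TextBox Panel Lockable Versioned Persistent object] + [TextBox Panel Lockable Versioned Persistent object] + [Named Lockable Versioned Persistent Trackable object] + [TextBox Named]
  take Taggable:  [Taggable TextBox Panel Lockable Versioned Persistent object] + [TextBox Panel Lockable Versioned Persistent object] + [Named Lockable Versioned Persistent Trackable object] + [TextBox Named]
  take TextBox:  [TextBox Panel Lockable Versioned Persistent object] + [TextBox Panel Lockable Versioned Persistent object] + [Named Lockable Versioned Persistent Trackable object] + [TextBox Named]
  take Panel:  [Panel Lockable Versioned Persistent object] + [Panel Lockable Versioned Persistent object] + [Named Lockable Versioned Persistent Trackable object] + [Named]
  take Named:  [Lockable Versioned Persistent object] + [Lockable Versioned Persistent object] + [Named Lockable Versioned Persistent Trackable object] + [Named]
  take Lockable:  [Lockable Versioned Persistent object] + [Lockable Versioned Persistent object] + [Lockable Versioned Persistent Trackable object]
  take Versioned:  [Versioned Persistent object] + [Versioned Persistent object] + [Versioned Persistent Trackable object]
  take Persistent:  [Persistent object] + [Persistent object] + [Persistent Trackable object]
  take Trackable:  [object] + [object] + [Trackable object]
  take object:  [object] + [object] + [object]
MRO: Clickable Frame Widget Taggable TextBox Panel Named Lockable Versioned Persistent Trackable object
super() in Versioned.validate on a Clickable instance goes to the class after Versioned in Clickable's MRO: Persistent.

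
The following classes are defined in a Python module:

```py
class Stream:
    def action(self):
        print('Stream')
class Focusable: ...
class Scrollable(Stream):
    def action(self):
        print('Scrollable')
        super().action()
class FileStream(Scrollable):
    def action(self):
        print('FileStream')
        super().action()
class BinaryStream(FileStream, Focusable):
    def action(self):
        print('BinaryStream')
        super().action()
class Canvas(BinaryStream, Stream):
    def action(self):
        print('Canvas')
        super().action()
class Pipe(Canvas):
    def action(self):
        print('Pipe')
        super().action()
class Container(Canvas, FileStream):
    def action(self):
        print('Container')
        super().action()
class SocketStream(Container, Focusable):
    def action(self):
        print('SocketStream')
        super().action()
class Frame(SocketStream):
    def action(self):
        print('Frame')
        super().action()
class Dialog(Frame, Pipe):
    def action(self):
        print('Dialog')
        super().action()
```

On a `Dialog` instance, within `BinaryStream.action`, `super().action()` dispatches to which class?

L[Dialog] = Dialog + merge(L[Frame], L[Pipe], [Frame Pipe])
  take Frame:  [Frame SocketStream Container Canvas BinaryStream FileStream Scrollable Stream Focusable object] + [Pipe Canvas BinaryStream FileStream Scrollable Stream Focusable object] + [Frame Pipe]
  take SocketStream:  [SocketStream Container Canvas BinaryStream FileStream Scrollable Stream Focusable object] + [Pipe Canvas BinaryStream FileStream Scrollable Stream Focusable object] + [Pipe]
  take Container:  [Container Canvas BinaryStream FileStream Scrollable Stream Focusable object] + [Pipe Canvas BinaryStream FileStream Scrollable Stream Focusable object] + [Pipe]
  take Pipe:  [Canvas BinaryStream FileStream Scrollable Stream Focusable object] + [Pipe Canvas BinaryStream FileStream Scrollable Stream Focusable object] + [Pipe]
  take Canvas:  [Canvas BinaryStream FileStream Scrollable Stream Focusable object] + [Canvas BinaryStream FileStream Scrollable Stream Focusable object]
  take BinaryStream:  [BinaryStream FileStream Scrollable Stream Focusable object] + [BinaryStream FileStream Scrollable Stream Focusable object]
  take FileStream:  [FileStream Scrollable Stream Focusable object] + [FileStream Scrollable Stream Focusable object]
  take Scrollable:  [Scrollable Stream Focusable object] + [Scrollable Stream Focusable object]
  take Stream:  [Stream Focusable object] + [Stream Focusable object]
  take Focusable:  [Focusable object] + [Focusable object]
  take object:  [object] + [object]
MRO: Dialog Frame SocketStream Container Pipe Canvas BinaryStream FileStream Scrollable Stream Focusable object
super() in BinaryStream.action on a Dialog instance goes to the class after BinaryStream in Dialog's MRO: FileStream.

FileStream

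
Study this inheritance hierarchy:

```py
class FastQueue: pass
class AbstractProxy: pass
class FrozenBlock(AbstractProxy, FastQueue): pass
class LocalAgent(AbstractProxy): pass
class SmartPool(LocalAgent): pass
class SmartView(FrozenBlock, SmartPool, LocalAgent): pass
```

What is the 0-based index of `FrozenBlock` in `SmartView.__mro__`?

L[SmartView] = SmartView + merge(L[FrozenBlock], L[SmartPool], L[LocalAgent], [FrozenBlock SmartPool LocalAgent])
  take FrozenBlock:  [FrozenBlock AbstractProxy FastQueue object] + [SmartPool LocalAgent AbstractProxy object] + [LocalAgent AbstractProxy object] + [FrozenBlock SmartPool LocalAgent]
  take SmartPool:  [AbstractProxy FastQueue object] + [SmartPool LocalAgent AbstractProxy object] + [LocalAgent AbstractProxy object] + [SmartPool LocalAgent]
  take LocalAgent:  [AbstractProxy FastQueue object] + [LocalAgent AbstractProxy object] + [LocalAgent AbstractProxy object] + [LocalAgent]
  take AbstractProxy:  [AbstractProxy FastQueue object] + [AbstractProxy object] + [AbstractProxy object]
  take FastQueue:  [FastQueue object] + [object] + [object]
  take object:  [object] + [object] + [object]
MRO: SmartView FrozenBlock SmartPool LocalAgent AbstractProxy FastQueue object
FrozenBlock sits at index 1.

1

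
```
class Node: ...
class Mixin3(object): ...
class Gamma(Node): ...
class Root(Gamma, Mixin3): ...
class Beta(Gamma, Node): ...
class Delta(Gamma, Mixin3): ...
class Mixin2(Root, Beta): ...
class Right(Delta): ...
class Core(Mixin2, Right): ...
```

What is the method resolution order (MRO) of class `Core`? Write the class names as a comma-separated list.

L[Core] = Core + merge(L[Mixin2], L[Right], [Mixin2 Right])
  take Mixin2:  [Mixin2 Root Beta Gamma Node Mixin3 object] + [Right Delta Gamma Node Mixin3 object] + [Mixin2 Right]
  take Root:  [Root Beta Gamma Node Mixin3 object] + [Right Delta Gamma Node Mixin3 object] + [Right]
  take Beta:  [Beta Gamma Node Mixin3 object] + [Right Delta Gamma Node Mixin3 object] + [Right]
  take Right:  [Gamma Node Mixin3 object] + [Right Delta Gamma Node Mixin3 object] + [Right]
  take Delta:  [Gamma Node Mixin3 object] + [Delta Gamma Node Mixin3 object]
  take Gamma:  [Gamma Node Mixin3 object] + [Gamma Node Mixin3 object]
  take Node:  [Node Mixin3 object] + [Node Mixin3 object]
  take Mixin3:  [Mixin3 object] + [Mixin3 object]
  take object:  [object] + [object]

Core, Mixin2, Root, Beta, Right, Delta, Gamma, Node, Mixin3, object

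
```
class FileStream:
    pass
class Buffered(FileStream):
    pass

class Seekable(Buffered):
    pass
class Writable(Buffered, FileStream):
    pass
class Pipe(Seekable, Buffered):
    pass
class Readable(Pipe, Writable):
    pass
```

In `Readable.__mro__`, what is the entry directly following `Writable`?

Buffered

L[Readable] = Readable + merge(L[Pipe], L[Writable], [Pipe Writable])
  take Pipe:  [Pipe Seekable Buffered FileStream object] + [Writable Buffered FileStream object] + [Pipe Writable]
  take Seekable:  [Seekable Buffered FileStream object] + [Writable Buffered FileStream object] + [Writable]
  take Writable:  [Buffered FileStream object] + [Writable Buffered FileStream object] + [Writable]
  take Buffered:  [Buffered FileStream object] + [Buffered FileStream object]
  take FileStream:  [FileStream object] + [FileStream object]
  take object:  [object] + [object]
MRO: Readable Pipe Seekable Writable Buffered FileStream object
Writable is at position 3; next is Buffered.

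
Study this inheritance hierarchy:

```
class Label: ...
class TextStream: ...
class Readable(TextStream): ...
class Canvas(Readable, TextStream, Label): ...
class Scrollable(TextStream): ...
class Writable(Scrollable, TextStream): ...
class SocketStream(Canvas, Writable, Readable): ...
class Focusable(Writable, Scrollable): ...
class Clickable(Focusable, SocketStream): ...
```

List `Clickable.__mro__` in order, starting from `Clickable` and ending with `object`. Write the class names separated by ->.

L[Clickable] = Clickable + merge(L[Focusable], L[SocketStream], [Focusable SocketStream])
  take Focusable:  [Focusable Writable Scrollable TextStream object] + [SocketStream Canvas Writable Readable Scrollable TextStream Label object] + [Focusable SocketStream]
  take SocketStream:  [Writable Scrollable TextStream object] + [SocketStream Canvas Writable Readable Scrollable TextStream Label object] + [SocketStream]
  take Canvas:  [Writable Scrollable TextStream object] + [Canvas Writable Readable Scrollable TextStream Label object]
  take Writable:  [Writable Scrollable TextStream object] + [Writable Readable Scrollable TextStream Label object]
  take Readable:  [Scrollable TextStream object] + [Readable Scrollable TextStream Label object]
  take Scrollable:  [Scrollable TextStream object] + [Scrollable TextStream Label object]
  take TextStream:  [TextStream object] + [TextStream Label object]
  take Label:  [object] + [Label object]
  take object:  [object] + [object]

Clickable -> Focusable -> SocketStream -> Canvas -> Writable -> Readable -> Scrollable -> TextStream -> Label -> object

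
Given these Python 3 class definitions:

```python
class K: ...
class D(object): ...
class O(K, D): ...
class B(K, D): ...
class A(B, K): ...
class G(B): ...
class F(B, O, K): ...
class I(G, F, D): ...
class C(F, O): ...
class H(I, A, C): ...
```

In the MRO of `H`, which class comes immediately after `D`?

L[H] = H + merge(L[I], L[A], L[C], [I A C])
  take I:  [I G F B O K D object] + [A B K D object] + [C F B O K D object] + [I A C]
  take G:  [G F B O K D object] + [A B K D object] + [C F B O K D object] + [A C]
  take A:  [F B O K D object] + [A B K D object] + [C F B O K D object] + [A C]
  take C:  [F B O K D object] + [B K D object] + [C F B O K D object] + [C]
  take F:  [F B O K D object] + [B K D object] + [F B O K D object]
  take B:  [B O K D object] + [B K D object] + [B O K D object]
  take O:  [O K D object] + [K D object] + [O K D object]
  take K:  [K D object] + [K D object] + [K D object]
  take D:  [D object] + [D object] + [D object]
  take object:  [object] + [object] + [object]
MRO: H I G A C F B O K D object
D is at position 9; next is object.

object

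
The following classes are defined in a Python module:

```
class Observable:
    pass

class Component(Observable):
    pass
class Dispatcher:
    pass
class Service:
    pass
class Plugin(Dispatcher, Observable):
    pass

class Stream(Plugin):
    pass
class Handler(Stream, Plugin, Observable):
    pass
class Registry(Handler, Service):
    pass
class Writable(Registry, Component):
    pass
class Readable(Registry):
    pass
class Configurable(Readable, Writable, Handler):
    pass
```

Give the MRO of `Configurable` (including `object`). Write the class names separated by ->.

Configurable -> Readable -> Writable -> Registry -> Handler -> Stream -> Plugin -> Dispatcher -> Component -> Observable -> Service -> object

L[Configurable] = Configurable + merge(L[Readable], L[Writable], L[Handler], [Readable Writable Handler])
  take Readable:  [Readable Registry Handler Stream Plugin Dispatcher Observable Service object] + [Writable Registry Handler Stream Plugin Dispatcher Component Observable Service object] + [Handler Stream Plugin Dispatcher Observable object] + [Readable Writable Handler]
  take Writable:  [Registry Handler Stream Plugin Dispatcher Observable Service object] + [Writable Registry Handler Stream Plugin Dispatcher Component Observable Service object] + [Handler Stream Plugin Dispatcher Observable object] + [Writable Handler]
  take Registry:  [Registry Handler Stream Plugin Dispatcher Observable Service object] + [Registry Handler Stream Plugin Dispatcher Component Observable Service object] + [Handler Stream Plugin Dispatcher Observable object] + [Handler]
  take Handler:  [Handler Stream Plugin Dispatcher Observable Service object] + [Handler Stream Plugin Dispatcher Component Observable Service object] + [Handler Stream Plugin Dispatcher Observable object] + [Handler]
  take Stream:  [Stream Plugin Dispatcher Observable Service object] + [Stream Plugin Dispatcher Component Observable Service object] + [Stream Plugin Dispatcher Observable object]
  take Plugin:  [Plugin Dispatcher Observable Service object] + [Plugin Dispatcher Component Observable Service object] + [Plugin Dispatcher Observable object]
  take Dispatcher:  [Dispatcher Observable Service object] + [Dispatcher Component Observable Service object] + [Dispatcher Observable object]
  take Component:  [Observable Service object] + [Component Observable Service object] + [Observable object]
  take Observable:  [Observable Service object] + [Observable Service object] + [Observable object]
  take Service:  [Service object] + [Service object] + [object]
  take object:  [object] + [object] + [object]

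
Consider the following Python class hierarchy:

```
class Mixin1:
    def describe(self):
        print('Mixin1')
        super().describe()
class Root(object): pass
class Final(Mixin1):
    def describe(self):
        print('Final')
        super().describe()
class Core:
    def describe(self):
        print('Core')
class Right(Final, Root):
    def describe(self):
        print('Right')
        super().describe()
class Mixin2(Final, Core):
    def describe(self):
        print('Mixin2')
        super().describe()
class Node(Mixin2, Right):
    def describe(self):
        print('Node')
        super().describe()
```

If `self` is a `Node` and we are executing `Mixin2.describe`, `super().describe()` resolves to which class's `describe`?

Right

L[Node] = Node + merge(L[Mixin2], L[Right], [Mixin2 Right])
  take Mixin2:  [Mixin2 Final Mixin1 Core object] + [Right Final Mixin1 Root object] + [Mixin2 Right]
  take Right:  [Final Mixin1 Core object] + [Right Final Mixin1 Root object] + [Right]
  take Final:  [Final Mixin1 Core object] + [Final Mixin1 Root object]
  take Mixin1:  [Mixin1 Core object] + [Mixin1 Root object]
  take Core:  [Core object] + [Root object]
  take Root:  [object] + [Root object]
  take object:  [object] + [object]
MRO: Node Mixin2 Right Final Mixin1 Core Root object
super() in Mixin2.describe on a Node instance goes to the class after Mixin2 in Node's MRO: Right.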